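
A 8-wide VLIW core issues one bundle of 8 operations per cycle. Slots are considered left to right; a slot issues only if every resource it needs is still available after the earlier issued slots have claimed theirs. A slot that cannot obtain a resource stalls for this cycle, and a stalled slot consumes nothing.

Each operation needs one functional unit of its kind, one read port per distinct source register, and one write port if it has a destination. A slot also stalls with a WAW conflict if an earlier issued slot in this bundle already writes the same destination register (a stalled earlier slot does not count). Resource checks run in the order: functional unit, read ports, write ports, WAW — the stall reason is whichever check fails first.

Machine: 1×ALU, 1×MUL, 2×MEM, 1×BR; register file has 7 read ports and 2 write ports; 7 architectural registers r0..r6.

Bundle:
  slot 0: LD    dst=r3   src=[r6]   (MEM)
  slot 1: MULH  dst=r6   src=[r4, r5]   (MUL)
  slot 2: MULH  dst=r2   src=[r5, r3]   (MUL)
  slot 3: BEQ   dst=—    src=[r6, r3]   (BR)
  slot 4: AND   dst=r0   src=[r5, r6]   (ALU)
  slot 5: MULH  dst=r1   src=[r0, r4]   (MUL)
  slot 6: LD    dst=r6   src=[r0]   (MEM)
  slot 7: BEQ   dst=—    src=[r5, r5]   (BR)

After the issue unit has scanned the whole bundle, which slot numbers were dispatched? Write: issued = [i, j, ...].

  0. MEM→r3 ⇒ go  {1A/1Mu/1Ld/1B | 6r 1w}
  1. MUL→r6 ⇒ go  {1A/0Mu/1Ld/1B | 4r 0w}
  2. MUL→r2 ⇒ no(FU)  {1A/0Mu/1Ld/1B | 4r 0w}
  3. BR ⇒ go  {1A/0Mu/1Ld/0B | 2r 0w}
  4. ALU→r0 ⇒ no(WR_PORT)  {1A/0Mu/1Ld/0B | 2r 0w}
  5. MUL→r1 ⇒ no(FU)  {1A/0Mu/1Ld/0B | 2r 0w}
  6. MEM→r6 ⇒ no(WR_PORT)  {1A/0Mu/1Ld/0B | 2r 0w}
  7. BR ⇒ no(FU)  {1A/0Mu/1Ld/0B | 2r 0w}

issued = [0, 1, 3]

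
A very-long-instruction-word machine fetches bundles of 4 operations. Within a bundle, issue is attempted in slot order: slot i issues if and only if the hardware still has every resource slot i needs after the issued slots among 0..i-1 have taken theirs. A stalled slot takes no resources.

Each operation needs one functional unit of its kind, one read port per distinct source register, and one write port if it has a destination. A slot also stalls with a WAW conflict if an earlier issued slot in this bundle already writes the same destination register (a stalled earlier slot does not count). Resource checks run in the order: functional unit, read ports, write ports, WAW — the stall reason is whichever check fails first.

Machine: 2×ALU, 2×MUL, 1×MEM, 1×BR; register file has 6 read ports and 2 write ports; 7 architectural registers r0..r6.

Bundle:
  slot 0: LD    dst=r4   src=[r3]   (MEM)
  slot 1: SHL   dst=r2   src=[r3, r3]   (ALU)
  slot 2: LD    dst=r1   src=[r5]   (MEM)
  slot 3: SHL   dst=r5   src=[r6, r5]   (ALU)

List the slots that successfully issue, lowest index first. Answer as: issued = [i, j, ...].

issued = [0, 1]

[0] MEM needs rd=1 wr=1: ok; after: ALU=2 MUL=2 MEM=0 BR=1, R=5, W=1
[1] ALU needs rd=1 wr=1: ok; after: ALU=1 MUL=2 MEM=0 BR=1, R=4, W=0
[2] MEM needs rd=1 wr=1: FU; after: ALU=1 MUL=2 MEM=0 BR=1, R=4, W=0
[3] ALU needs rd=2 wr=1: WR_PORT; after: ALU=1 MUL=2 MEM=0 BR=1, R=4, W=0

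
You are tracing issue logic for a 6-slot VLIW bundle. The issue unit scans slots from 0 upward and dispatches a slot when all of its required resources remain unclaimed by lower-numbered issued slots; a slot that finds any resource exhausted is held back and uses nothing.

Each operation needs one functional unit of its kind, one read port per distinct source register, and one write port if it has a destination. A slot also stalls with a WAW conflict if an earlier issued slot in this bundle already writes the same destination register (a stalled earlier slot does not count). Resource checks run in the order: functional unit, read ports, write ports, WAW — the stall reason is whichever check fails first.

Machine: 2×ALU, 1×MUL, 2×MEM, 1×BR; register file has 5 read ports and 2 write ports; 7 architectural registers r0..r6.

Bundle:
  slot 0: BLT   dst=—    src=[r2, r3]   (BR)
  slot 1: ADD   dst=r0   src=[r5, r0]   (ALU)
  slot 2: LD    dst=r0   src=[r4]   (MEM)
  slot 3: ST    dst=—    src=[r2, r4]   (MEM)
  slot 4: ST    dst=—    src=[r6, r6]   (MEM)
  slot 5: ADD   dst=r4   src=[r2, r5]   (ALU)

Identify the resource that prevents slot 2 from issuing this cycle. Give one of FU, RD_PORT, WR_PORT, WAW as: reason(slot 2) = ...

slot 0 (BR): ISSUE — free A2,Mu1,Ld2,B0 rp3 wp2
slot 1 (ALU): ISSUE — free A1,Mu1,Ld2,B0 rp1 wp1
slot 2 (MEM): stall WAW — free A1,Mu1,Ld2,B0 rp1 wp1
slot 3 (MEM): stall RD_PORT — free A1,Mu1,Ld2,B0 rp1 wp1
slot 4 (MEM): ISSUE — free A1,Mu1,Ld1,B0 rp0 wp1
slot 5 (ALU): stall RD_PORT — free A1,Mu1,Ld1,B0 rp0 wp1

reason(slot 2) = WAW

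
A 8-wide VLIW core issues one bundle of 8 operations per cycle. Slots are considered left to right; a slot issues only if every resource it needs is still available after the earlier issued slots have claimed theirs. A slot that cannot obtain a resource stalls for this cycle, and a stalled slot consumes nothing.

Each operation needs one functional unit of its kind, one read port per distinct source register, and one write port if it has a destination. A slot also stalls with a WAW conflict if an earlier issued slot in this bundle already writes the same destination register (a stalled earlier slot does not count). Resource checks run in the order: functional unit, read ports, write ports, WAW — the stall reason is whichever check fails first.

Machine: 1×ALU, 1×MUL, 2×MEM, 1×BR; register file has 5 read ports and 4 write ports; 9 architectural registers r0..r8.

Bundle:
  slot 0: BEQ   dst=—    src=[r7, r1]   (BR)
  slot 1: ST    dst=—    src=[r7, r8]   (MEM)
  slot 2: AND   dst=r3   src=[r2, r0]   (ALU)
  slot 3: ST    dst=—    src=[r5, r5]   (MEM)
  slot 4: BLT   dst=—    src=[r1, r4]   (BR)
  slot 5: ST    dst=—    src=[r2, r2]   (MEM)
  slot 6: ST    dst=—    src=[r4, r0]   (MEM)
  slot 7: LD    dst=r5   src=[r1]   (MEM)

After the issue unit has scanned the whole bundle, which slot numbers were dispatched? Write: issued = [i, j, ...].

#0 BR src=r7,r1 dispatched  <A:1 Mu:1 Ld:2 B:0 rd:3 wr:4>
#1 MEM src=r7,r8 dispatched  <A:1 Mu:1 Ld:1 B:0 rd:1 wr:4>
#2 ALU src=r2,r0 held:RD_PORT  <A:1 Mu:1 Ld:1 B:0 rd:1 wr:4>
#3 MEM src=r5,r5 dispatched  <A:1 Mu:1 Ld:0 B:0 rd:0 wr:4>
#4 BR src=r1,r4 held:FU  <A:1 Mu:1 Ld:0 B:0 rd:0 wr:4>
#5 MEM src=r2,r2 held:FU  <A:1 Mu:1 Ld:0 B:0 rd:0 wr:4>
#6 MEM src=r4,r0 held:FU  <A:1 Mu:1 Ld:0 B:0 rd:0 wr:4>
#7 MEM src=r1 held:FU  <A:1 Mu:1 Ld:0 B:0 rd:0 wr:4>

issued = [0, 1, 3]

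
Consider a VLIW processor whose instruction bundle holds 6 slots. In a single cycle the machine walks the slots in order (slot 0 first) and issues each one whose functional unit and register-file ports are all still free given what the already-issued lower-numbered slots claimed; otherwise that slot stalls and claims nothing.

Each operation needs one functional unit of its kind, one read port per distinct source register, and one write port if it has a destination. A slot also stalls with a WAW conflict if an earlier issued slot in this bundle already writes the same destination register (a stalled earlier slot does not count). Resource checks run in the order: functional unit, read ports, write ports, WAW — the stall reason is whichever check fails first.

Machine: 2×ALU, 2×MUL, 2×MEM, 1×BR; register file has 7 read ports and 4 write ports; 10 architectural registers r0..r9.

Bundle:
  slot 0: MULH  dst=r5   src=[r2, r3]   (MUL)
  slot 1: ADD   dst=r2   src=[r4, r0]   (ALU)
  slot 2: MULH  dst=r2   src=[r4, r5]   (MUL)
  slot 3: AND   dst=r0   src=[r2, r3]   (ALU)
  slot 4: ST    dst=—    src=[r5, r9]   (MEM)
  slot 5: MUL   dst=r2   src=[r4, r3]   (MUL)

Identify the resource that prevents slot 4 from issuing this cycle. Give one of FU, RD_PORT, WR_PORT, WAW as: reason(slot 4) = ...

reason(slot 4) = RD_PORT

slot 0 (MUL): ISSUE — free A2,Mu1,Ld2,B1 rp5 wp3
slot 1 (ALU): ISSUE — free A1,Mu1,Ld2,B1 rp3 wp2
slot 2 (MUL): stall WAW — free A1,Mu1,Ld2,B1 rp3 wp2
slot 3 (ALU): ISSUE — free A0,Mu1,Ld2,B1 rp1 wp1
slot 4 (MEM): stall RD_PORT — free A0,Mu1,Ld2,B1 rp1 wp1
slot 5 (MUL): stall RD_PORT — free A0,Mu1,Ld2,B1 rp1 wp1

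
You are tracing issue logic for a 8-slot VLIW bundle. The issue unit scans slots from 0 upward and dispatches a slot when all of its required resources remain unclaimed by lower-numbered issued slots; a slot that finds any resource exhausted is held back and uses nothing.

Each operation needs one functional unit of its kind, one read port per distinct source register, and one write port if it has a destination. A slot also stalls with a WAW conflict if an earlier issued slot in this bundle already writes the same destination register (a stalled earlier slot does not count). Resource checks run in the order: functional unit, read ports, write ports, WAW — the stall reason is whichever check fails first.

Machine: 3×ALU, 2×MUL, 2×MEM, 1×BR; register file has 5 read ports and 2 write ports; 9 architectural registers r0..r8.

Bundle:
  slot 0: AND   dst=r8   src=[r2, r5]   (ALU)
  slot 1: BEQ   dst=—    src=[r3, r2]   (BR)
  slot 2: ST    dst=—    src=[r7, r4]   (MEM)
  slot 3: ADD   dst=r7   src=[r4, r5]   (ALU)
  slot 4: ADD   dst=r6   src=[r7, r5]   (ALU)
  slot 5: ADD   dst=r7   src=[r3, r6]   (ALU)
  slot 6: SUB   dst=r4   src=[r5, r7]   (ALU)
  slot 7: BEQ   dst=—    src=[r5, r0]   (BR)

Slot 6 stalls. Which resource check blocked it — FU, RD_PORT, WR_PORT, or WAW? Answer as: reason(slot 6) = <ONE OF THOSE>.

reason(slot 6) = RD_PORT

#0 ALU src=r2,r5 dispatched  <A:2 Mu:2 Ld:2 B:1 rd:3 wr:1>
#1 BR src=r3,r2 dispatched  <A:2 Mu:2 Ld:2 B:0 rd:1 wr:1>
#2 MEM src=r7,r4 held:RD_PORT  <A:2 Mu:2 Ld:2 B:0 rd:1 wr:1>
#3 ALU src=r4,r5 held:RD_PORT  <A:2 Mu:2 Ld:2 B:0 rd:1 wr:1>
#4 ALU src=r7,r5 held:RD_PORT  <A:2 Mu:2 Ld:2 B:0 rd:1 wr:1>
#5 ALU src=r3,r6 held:RD_PORT  <A:2 Mu:2 Ld:2 B:0 rd:1 wr:1>
#6 ALU src=r5,r7 held:RD_PORT  <A:2 Mu:2 Ld:2 B:0 rd:1 wr:1>
#7 BR src=r5,r0 held:FU  <A:2 Mu:2 Ld:2 B:0 rd:1 wr:1>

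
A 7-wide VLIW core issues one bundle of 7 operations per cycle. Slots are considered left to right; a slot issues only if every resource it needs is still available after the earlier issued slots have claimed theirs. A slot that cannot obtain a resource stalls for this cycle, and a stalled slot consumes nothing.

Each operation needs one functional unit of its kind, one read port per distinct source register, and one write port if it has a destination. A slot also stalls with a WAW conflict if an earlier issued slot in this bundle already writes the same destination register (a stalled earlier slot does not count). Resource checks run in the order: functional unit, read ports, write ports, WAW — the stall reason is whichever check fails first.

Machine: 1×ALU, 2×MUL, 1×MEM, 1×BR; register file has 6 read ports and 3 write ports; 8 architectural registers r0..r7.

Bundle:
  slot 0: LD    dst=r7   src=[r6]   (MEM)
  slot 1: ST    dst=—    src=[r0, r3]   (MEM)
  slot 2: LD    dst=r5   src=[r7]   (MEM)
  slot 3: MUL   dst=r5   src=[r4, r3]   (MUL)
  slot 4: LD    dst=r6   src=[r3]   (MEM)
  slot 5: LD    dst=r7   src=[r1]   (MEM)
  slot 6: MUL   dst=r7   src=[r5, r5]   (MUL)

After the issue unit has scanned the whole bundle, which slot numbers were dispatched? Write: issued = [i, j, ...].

issued = [0, 3]

#0 MEM src=r6 dispatched  <A:1 Mu:2 Ld:0 B:1 rd:5 wr:2>
#1 MEM src=r0,r3 held:FU  <A:1 Mu:2 Ld:0 B:1 rd:5 wr:2>
#2 MEM src=r7 held:FU  <A:1 Mu:2 Ld:0 B:1 rd:5 wr:2>
#3 MUL src=r4,r3 dispatched  <A:1 Mu:1 Ld:0 B:1 rd:3 wr:1>
#4 MEM src=r3 held:FU  <A:1 Mu:1 Ld:0 B:1 rd:3 wr:1>
#5 MEM src=r1 held:FU  <A:1 Mu:1 Ld:0 B:1 rd:3 wr:1>
#6 MUL src=r5,r5 held:WAW  <A:1 Mu:1 Ld:0 B:1 rd:3 wr:1>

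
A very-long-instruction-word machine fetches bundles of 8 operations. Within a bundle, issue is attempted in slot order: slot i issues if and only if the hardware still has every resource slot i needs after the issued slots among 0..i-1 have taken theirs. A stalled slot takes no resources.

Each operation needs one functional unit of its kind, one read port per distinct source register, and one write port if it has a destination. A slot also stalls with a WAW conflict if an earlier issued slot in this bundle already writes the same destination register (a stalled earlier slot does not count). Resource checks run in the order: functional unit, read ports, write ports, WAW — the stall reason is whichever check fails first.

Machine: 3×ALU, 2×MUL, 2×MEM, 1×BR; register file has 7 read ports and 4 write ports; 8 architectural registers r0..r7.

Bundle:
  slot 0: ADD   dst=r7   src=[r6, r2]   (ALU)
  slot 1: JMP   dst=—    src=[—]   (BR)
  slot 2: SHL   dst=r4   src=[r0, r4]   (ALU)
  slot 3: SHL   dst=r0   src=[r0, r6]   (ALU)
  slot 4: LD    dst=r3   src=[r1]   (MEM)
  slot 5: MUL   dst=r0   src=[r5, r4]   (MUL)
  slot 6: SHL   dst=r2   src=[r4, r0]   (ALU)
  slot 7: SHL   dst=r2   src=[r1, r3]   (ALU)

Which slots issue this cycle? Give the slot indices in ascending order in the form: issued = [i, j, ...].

issued = [0, 1, 2, 3, 4]

slot 0 (ALU): ISSUE — free A2,Mu2,Ld2,B1 rp5 wp3
slot 1 (BR): ISSUE — free A2,Mu2,Ld2,B0 rp5 wp3
slot 2 (ALU): ISSUE — free A1,Mu2,Ld2,B0 rp3 wp2
slot 3 (ALU): ISSUE — free A0,Mu2,Ld2,B0 rp1 wp1
slot 4 (MEM): ISSUE — free A0,Mu2,Ld1,B0 rp0 wp0
slot 5 (MUL): stall RD_PORT — free A0,Mu2,Ld1,B0 rp0 wp0
slot 6 (ALU): stall FU — free A0,Mu2,Ld1,B0 rp0 wp0
slot 7 (ALU): stall FU — free A0,Mu2,Ld1,B0 rp0 wp0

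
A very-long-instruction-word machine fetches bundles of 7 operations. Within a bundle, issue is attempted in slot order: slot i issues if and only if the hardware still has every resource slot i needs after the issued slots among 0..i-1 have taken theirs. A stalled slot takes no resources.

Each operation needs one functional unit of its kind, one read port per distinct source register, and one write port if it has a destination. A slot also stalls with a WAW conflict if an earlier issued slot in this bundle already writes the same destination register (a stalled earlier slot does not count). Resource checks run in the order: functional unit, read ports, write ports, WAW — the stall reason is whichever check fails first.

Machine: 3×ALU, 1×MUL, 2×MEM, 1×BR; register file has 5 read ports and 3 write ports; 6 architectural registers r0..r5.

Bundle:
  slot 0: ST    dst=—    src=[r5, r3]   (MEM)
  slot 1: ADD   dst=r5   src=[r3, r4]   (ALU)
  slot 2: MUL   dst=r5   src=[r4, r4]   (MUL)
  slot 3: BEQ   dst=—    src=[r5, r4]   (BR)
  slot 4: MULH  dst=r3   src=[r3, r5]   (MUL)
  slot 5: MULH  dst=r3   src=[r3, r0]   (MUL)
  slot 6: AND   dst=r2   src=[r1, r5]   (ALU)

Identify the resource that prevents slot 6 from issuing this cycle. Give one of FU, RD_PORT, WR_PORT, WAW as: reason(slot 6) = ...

reason(slot 6) = RD_PORT

[0] MEM needs rd=2 wr=0: ok; after: ALU=3 MUL=1 MEM=1 BR=1, R=3, W=3
[1] ALU needs rd=2 wr=1: ok; after: ALU=2 MUL=1 MEM=1 BR=1, R=1, W=2
[2] MUL needs rd=1 wr=1: WAW; after: ALU=2 MUL=1 MEM=1 BR=1, R=1, W=2
[3] BR needs rd=2 wr=0: RD_PORT; after: ALU=2 MUL=1 MEM=1 BR=1, R=1, W=2
[4] MUL needs rd=2 wr=1: RD_PORT; after: ALU=2 MUL=1 MEM=1 BR=1, R=1, W=2
[5] MUL needs rd=2 wr=1: RD_PORT; after: ALU=2 MUL=1 MEM=1 BR=1, R=1, W=2
[6] ALU needs rd=2 wr=1: RD_PORT; after: ALU=2 MUL=1 MEM=1 BR=1, R=1, W=2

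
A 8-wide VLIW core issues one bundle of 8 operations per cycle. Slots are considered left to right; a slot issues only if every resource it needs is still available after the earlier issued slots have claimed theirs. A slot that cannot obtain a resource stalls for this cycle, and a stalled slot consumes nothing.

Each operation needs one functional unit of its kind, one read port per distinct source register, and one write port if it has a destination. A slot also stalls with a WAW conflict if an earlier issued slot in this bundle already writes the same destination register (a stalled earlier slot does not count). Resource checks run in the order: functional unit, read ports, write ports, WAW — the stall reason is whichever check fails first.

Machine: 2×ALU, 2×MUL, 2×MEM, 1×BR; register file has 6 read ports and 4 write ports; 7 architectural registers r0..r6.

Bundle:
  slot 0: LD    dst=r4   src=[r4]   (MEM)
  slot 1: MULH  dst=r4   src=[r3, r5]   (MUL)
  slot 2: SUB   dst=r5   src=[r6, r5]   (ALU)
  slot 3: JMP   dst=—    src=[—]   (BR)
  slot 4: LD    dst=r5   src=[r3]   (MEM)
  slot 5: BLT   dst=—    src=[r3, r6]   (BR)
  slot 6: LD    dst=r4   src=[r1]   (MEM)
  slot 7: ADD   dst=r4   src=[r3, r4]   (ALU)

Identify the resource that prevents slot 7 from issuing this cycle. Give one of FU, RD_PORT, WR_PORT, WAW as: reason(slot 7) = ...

reason(slot 7) = WAW

(0) want 1×MEM +1rd +1wr — yes → AL2|MU2|ME1|BR1|rd5|wr3
(1) want 1×MUL +2rd +1wr — WAW → AL2|MU2|ME1|BR1|rd5|wr3
(2) want 1×ALU +2rd +1wr — yes → AL1|MU2|ME1|BR1|rd3|wr2
(3) want 1×BR +0rd +0wr — yes → AL1|MU2|ME1|BR0|rd3|wr2
(4) want 1×MEM +1rd +1wr — WAW → AL1|MU2|ME1|BR0|rd3|wr2
(5) want 1×BR +2rd +0wr — FU → AL1|MU2|ME1|BR0|rd3|wr2
(6) want 1×MEM +1rd +1wr — WAW → AL1|MU2|ME1|BR0|rd3|wr2
(7) want 1×ALU +2rd +1wr — WAW → AL1|MU2|ME1|BR0|rd3|wr2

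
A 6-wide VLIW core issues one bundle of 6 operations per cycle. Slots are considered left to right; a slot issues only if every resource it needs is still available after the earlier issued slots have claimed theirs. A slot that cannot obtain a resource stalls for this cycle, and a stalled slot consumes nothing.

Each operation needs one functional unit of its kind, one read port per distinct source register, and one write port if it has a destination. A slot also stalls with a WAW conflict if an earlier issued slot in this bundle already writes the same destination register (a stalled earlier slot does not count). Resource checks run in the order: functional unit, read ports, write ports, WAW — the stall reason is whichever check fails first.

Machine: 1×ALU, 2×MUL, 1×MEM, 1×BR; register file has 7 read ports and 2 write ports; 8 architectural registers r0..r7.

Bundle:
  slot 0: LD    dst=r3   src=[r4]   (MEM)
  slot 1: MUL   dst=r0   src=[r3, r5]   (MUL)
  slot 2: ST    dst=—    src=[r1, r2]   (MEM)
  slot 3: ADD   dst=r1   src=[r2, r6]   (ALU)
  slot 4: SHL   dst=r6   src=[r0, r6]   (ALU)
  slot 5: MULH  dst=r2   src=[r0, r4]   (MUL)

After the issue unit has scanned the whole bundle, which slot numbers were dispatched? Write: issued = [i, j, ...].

issued = [0, 1]

[0] MEM needs rd=1 wr=1: ok; after: ALU=1 MUL=2 MEM=0 BR=1, R=6, W=1
[1] MUL needs rd=2 wr=1: ok; after: ALU=1 MUL=1 MEM=0 BR=1, R=4, W=0
[2] MEM needs rd=2 wr=0: FU; after: ALU=1 MUL=1 MEM=0 BR=1, R=4, W=0
[3] ALU needs rd=2 wr=1: WR_PORT; after: ALU=1 MUL=1 MEM=0 BR=1, R=4, W=0
[4] ALU needs rd=2 wr=1: WR_PORT; after: ALU=1 MUL=1 MEM=0 BR=1, R=4, W=0
[5] MUL needs rd=2 wr=1: WR_PORT; after: ALU=1 MUL=1 MEM=0 BR=1, R=4, W=0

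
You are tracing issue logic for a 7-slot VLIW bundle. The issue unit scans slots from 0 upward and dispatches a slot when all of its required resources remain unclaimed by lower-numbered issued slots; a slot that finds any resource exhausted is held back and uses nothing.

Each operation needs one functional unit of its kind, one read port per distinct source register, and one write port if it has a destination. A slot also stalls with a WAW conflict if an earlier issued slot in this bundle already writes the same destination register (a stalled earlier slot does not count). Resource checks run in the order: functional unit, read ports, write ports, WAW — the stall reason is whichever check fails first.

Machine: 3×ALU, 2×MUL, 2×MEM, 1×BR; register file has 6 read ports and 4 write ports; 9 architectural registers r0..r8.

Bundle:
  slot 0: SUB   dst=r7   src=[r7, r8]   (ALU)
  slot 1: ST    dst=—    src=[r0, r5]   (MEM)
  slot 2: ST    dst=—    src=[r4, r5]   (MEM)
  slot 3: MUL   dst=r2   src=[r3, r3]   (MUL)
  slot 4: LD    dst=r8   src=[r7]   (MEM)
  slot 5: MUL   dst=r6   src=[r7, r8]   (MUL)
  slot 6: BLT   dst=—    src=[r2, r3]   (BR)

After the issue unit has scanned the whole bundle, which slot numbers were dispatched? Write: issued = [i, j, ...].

(0) want 1×ALU +2rd +1wr — yes → AL2|MU2|ME2|BR1|rd4|wr3
(1) want 1×MEM +2rd +0wr — yes → AL2|MU2|ME1|BR1|rd2|wr3
(2) want 1×MEM +2rd +0wr — yes → AL2|MU2|ME0|BR1|rd0|wr3
(3) want 1×MUL +1rd +1wr — RD_PORT → AL2|MU2|ME0|BR1|rd0|wr3
(4) want 1×MEM +1rd +1wr — FU → AL2|MU2|ME0|BR1|rd0|wr3
(5) want 1×MUL +2rd +1wr — RD_PORT → AL2|MU2|ME0|BR1|rd0|wr3
(6) want 1×BR +2rd +0wr — RD_PORT → AL2|MU2|ME0|BR1|rd0|wr3

issued = [0, 1, 2]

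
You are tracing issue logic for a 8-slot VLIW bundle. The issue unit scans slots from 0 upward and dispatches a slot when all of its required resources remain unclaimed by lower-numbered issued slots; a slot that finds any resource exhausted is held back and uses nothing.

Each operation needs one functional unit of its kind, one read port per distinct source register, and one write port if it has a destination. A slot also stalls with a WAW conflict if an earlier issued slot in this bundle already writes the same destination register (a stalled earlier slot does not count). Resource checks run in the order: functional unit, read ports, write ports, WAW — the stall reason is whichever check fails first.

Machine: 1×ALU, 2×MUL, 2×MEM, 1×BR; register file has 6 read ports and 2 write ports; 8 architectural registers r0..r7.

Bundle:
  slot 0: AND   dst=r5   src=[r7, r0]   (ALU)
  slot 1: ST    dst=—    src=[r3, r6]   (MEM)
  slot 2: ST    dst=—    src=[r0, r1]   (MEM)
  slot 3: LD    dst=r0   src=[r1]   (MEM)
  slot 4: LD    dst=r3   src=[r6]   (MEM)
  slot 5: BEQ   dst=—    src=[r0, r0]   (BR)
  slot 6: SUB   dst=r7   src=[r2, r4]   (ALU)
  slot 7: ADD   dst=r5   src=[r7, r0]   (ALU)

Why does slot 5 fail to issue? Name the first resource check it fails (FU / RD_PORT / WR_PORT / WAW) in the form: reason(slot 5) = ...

(0) want 1×ALU +2rd +1wr — yes → AL0|MU2|ME2|BR1|rd4|wr1
(1) want 1×MEM +2rd +0wr — yes → AL0|MU2|ME1|BR1|rd2|wr1
(2) want 1×MEM +2rd +0wr — yes → AL0|MU2|ME0|BR1|rd0|wr1
(3) want 1×MEM +1rd +1wr — FU → AL0|MU2|ME0|BR1|rd0|wr1
(4) want 1×MEM +1rd +1wr — FU → AL0|MU2|ME0|BR1|rd0|wr1
(5) want 1×BR +1rd +0wr — RD_PORT → AL0|MU2|ME0|BR1|rd0|wr1
(6) want 1×ALU +2rd +1wr — FU → AL0|MU2|ME0|BR1|rd0|wr1
(7) want 1×ALU +2rd +1wr — FU → AL0|MU2|ME0|BR1|rd0|wr1

reason(slot 5) = RD_PORT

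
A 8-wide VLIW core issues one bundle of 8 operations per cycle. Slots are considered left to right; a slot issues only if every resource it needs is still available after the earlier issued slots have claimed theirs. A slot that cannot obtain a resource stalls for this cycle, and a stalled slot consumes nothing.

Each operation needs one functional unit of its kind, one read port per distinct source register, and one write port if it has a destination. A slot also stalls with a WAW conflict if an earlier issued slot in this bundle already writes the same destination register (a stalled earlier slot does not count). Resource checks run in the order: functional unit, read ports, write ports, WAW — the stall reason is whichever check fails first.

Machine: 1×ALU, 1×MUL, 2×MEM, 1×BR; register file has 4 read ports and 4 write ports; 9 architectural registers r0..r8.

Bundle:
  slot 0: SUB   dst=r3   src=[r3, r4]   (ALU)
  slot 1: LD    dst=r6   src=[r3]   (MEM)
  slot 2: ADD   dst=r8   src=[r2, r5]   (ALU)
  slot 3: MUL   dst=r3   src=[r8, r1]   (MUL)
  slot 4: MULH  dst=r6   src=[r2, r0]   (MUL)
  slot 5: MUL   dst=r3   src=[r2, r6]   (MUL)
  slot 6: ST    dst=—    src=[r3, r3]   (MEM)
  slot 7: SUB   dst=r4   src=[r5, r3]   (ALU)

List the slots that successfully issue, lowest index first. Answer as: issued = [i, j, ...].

  0. ALU→r3 ⇒ go  {0A/1Mu/2Ld/1B | 2r 3w}
  1. MEM→r6 ⇒ go  {0A/1Mu/1Ld/1B | 1r 2w}
  2. ALU→r8 ⇒ no(FU)  {0A/1Mu/1Ld/1B | 1r 2w}
  3. MUL→r3 ⇒ no(RD_PORT)  {0A/1Mu/1Ld/1B | 1r 2w}
  4. MUL→r6 ⇒ no(RD_PORT)  {0A/1Mu/1Ld/1B | 1r 2w}
  5. MUL→r3 ⇒ no(RD_PORT)  {0A/1Mu/1Ld/1B | 1r 2w}
  6. MEM ⇒ go  {0A/1Mu/0Ld/1B | 0r 2w}
  7. ALU→r4 ⇒ no(FU)  {0A/1Mu/0Ld/1B | 0r 2w}

issued = [0, 1, 6]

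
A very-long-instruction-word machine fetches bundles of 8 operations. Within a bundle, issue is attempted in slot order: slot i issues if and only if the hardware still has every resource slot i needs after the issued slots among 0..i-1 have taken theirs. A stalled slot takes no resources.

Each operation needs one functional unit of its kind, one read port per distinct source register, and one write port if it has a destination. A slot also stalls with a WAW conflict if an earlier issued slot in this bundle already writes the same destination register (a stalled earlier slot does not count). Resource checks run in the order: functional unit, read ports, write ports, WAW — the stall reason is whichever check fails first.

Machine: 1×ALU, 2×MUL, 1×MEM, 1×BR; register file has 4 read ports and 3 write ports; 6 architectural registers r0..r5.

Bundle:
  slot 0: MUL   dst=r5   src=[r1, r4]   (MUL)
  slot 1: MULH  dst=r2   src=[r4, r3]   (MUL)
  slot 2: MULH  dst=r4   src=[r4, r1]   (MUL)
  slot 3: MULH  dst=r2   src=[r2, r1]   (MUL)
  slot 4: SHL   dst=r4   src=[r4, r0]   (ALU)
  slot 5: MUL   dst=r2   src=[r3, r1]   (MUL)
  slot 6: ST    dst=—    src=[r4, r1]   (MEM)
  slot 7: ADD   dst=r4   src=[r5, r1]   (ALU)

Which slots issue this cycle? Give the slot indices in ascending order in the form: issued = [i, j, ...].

(0) want 1×MUL +2rd +1wr — yes → AL1|MU1|ME1|BR1|rd2|wr2
(1) want 1×MUL +2rd +1wr — yes → AL1|MU0|ME1|BR1|rd0|wr1
(2) want 1×MUL +2rd +1wr — FU → AL1|MU0|ME1|BR1|rd0|wr1
(3) want 1×MUL +2rd +1wr — FU → AL1|MU0|ME1|BR1|rd0|wr1
(4) want 1×ALU +2rd +1wr — RD_PORT → AL1|MU0|ME1|BR1|rd0|wr1
(5) want 1×MUL +2rd +1wr — FU → AL1|MU0|ME1|BR1|rd0|wr1
(6) want 1×MEM +2rd +0wr — RD_PORT → AL1|MU0|ME1|BR1|rd0|wr1
(7) want 1×ALU +2rd +1wr — RD_PORT → AL1|MU0|ME1|BR1|rd0|wr1

issued = [0, 1]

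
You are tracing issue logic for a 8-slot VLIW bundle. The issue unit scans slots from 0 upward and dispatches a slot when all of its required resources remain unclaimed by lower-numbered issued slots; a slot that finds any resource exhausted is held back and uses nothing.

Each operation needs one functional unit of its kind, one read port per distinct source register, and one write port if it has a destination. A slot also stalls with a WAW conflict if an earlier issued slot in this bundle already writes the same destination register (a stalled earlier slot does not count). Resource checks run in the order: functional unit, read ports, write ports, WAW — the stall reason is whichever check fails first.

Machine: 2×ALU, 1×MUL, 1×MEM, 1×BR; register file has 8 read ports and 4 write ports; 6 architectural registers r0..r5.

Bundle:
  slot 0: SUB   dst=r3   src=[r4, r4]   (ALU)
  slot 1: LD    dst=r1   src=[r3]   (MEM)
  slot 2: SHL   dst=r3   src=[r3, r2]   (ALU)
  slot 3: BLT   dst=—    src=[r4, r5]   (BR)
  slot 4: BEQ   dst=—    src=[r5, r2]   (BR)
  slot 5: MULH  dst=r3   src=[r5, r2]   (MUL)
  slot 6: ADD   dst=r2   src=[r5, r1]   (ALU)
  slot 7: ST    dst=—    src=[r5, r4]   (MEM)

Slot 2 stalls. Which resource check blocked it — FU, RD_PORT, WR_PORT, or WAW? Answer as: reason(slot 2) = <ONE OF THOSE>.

(0) want 1×ALU +1rd +1wr — yes → AL1|MU1|ME1|BR1|rd7|wr3
(1) want 1×MEM +1rd +1wr — yes → AL1|MU1|ME0|BR1|rd6|wr2
(2) want 1×ALU +2rd +1wr — WAW → AL1|MU1|ME0|BR1|rd6|wr2
(3) want 1×BR +2rd +0wr — yes → AL1|MU1|ME0|BR0|rd4|wr2
(4) want 1×BR +2rd +0wr — FU → AL1|MU1|ME0|BR0|rd4|wr2
(5) want 1×MUL +2rd +1wr — WAW → AL1|MU1|ME0|BR0|rd4|wr2
(6) want 1×ALU +2rd +1wr — yes → AL0|MU1|ME0|BR0|rd2|wr1
(7) want 1×MEM +2rd +0wr — FU → AL0|MU1|ME0|BR0|rd2|wr1

reason(slot 2) = WAW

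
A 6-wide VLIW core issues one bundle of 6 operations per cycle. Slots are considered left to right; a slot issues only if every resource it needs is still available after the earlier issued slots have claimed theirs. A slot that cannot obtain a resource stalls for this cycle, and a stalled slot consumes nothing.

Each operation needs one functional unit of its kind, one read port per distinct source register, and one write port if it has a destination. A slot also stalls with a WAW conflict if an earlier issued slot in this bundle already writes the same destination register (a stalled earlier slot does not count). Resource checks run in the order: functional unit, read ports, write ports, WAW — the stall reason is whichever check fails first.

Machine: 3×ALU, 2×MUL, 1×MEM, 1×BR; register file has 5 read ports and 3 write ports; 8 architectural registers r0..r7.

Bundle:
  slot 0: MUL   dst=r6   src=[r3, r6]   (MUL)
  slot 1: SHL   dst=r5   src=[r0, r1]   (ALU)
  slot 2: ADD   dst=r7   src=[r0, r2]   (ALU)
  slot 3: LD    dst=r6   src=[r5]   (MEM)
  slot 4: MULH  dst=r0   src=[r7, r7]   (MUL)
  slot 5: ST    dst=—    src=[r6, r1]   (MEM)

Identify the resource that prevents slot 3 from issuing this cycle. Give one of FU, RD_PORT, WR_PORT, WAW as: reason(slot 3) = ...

reason(slot 3) = WAW

#0 MUL src=r3,r6 dispatched  <A:3 Mu:1 Ld:1 B:1 rd:3 wr:2>
#1 ALU src=r0,r1 dispatched  <A:2 Mu:1 Ld:1 B:1 rd:1 wr:1>
#2 ALU src=r0,r2 held:RD_PORT  <A:2 Mu:1 Ld:1 B:1 rd:1 wr:1>
#3 MEM src=r5 held:WAW  <A:2 Mu:1 Ld:1 B:1 rd:1 wr:1>
#4 MUL src=r7,r7 dispatched  <A:2 Mu:0 Ld:1 B:1 rd:0 wr:0>
#5 MEM src=r6,r1 held:RD_PORT  <A:2 Mu:0 Ld:1 B:1 rd:0 wr:0>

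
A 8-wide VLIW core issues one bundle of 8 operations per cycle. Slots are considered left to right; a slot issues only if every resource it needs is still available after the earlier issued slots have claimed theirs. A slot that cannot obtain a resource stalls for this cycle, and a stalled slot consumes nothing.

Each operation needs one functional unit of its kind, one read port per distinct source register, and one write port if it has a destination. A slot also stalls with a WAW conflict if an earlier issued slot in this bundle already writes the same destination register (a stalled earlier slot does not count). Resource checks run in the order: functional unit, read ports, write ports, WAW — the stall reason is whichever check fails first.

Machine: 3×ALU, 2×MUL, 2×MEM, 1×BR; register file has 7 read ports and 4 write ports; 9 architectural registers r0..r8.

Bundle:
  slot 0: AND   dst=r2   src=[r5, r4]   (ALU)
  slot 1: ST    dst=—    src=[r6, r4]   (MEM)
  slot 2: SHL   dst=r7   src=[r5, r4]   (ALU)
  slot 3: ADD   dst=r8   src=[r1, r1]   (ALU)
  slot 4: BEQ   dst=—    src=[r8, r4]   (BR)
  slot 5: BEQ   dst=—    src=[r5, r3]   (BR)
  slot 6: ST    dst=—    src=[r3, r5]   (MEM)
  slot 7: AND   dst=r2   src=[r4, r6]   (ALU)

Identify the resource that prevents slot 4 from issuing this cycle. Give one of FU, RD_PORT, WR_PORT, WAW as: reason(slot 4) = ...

reason(slot 4) = RD_PORT

#0 ALU src=r5,r4 dispatched  <A:2 Mu:2 Ld:2 B:1 rd:5 wr:3>
#1 MEM src=r6,r4 dispatched  <A:2 Mu:2 Ld:1 B:1 rd:3 wr:3>
#2 ALU src=r5,r4 dispatched  <A:1 Mu:2 Ld:1 B:1 rd:1 wr:2>
#3 ALU src=r1,r1 dispatched  <A:0 Mu:2 Ld:1 B:1 rd:0 wr:1>
#4 BR src=r8,r4 held:RD_PORT  <A:0 Mu:2 Ld:1 B:1 rd:0 wr:1>
#5 BR src=r5,r3 held:RD_PORT  <A:0 Mu:2 Ld:1 B:1 rd:0 wr:1>
#6 MEM src=r3,r5 held:RD_PORT  <A:0 Mu:2 Ld:1 B:1 rd:0 wr:1>
#7 ALU src=r4,r6 held:FU  <A:0 Mu:2 Ld:1 B:1 rd:0 wr:1>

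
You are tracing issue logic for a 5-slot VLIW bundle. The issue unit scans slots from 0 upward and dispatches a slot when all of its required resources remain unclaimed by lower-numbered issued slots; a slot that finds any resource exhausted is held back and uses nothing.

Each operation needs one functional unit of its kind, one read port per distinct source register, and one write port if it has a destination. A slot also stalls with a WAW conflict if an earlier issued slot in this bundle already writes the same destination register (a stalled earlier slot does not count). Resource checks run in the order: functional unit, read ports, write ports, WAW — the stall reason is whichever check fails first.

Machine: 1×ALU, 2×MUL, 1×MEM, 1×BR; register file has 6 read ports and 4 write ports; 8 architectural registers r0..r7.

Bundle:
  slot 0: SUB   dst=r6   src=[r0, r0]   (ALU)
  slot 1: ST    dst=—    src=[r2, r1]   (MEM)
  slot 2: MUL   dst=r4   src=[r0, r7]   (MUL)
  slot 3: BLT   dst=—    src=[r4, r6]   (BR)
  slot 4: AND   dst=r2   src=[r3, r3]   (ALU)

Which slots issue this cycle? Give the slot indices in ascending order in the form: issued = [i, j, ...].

(0) want 1×ALU +1rd +1wr — yes → AL0|MU2|ME1|BR1|rd5|wr3
(1) want 1×MEM +2rd +0wr — yes → AL0|MU2|ME0|BR1|rd3|wr3
(2) want 1×MUL +2rd +1wr — yes → AL0|MU1|ME0|BR1|rd1|wr2
(3) want 1×BR +2rd +0wr — RD_PORT → AL0|MU1|ME0|BR1|rd1|wr2
(4) want 1×ALU +1rd +1wr — FU → AL0|MU1|ME0|BR1|rd1|wr2

issued = [0, 1, 2]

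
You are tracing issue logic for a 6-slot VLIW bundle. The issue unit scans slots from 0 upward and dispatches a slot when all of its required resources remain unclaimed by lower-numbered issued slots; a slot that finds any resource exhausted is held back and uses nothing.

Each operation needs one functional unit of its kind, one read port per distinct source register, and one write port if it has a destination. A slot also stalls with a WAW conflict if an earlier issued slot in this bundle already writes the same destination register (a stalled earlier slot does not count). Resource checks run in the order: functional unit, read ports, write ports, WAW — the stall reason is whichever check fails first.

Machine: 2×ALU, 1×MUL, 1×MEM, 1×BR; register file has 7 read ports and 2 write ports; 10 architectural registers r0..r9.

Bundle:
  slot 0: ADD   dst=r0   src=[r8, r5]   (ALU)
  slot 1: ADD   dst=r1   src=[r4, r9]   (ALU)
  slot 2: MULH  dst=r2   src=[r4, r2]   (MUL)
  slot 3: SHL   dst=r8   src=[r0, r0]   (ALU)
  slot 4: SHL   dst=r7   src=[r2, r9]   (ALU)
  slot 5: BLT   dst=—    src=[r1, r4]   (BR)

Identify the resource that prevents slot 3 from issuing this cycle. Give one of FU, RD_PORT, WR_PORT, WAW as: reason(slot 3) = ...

reason(slot 3) = FU

#0 ALU src=r8,r5 dispatched  <A:1 Mu:1 Ld:1 B:1 rd:5 wr:1>
#1 ALU src=r4,r9 dispatched  <A:0 Mu:1 Ld:1 B:1 rd:3 wr:0>
#2 MUL src=r4,r2 held:WR_PORT  <A:0 Mu:1 Ld:1 B:1 rd:3 wr:0>
#3 ALU src=r0,r0 held:FU  <A:0 Mu:1 Ld:1 B:1 rd:3 wr:0>
#4 ALU src=r2,r9 held:FU  <A:0 Mu:1 Ld:1 B:1 rd:3 wr:0>
#5 BR src=r1,r4 dispatched  <A:0 Mu:1 Ld:1 B:0 rd:1 wr:0>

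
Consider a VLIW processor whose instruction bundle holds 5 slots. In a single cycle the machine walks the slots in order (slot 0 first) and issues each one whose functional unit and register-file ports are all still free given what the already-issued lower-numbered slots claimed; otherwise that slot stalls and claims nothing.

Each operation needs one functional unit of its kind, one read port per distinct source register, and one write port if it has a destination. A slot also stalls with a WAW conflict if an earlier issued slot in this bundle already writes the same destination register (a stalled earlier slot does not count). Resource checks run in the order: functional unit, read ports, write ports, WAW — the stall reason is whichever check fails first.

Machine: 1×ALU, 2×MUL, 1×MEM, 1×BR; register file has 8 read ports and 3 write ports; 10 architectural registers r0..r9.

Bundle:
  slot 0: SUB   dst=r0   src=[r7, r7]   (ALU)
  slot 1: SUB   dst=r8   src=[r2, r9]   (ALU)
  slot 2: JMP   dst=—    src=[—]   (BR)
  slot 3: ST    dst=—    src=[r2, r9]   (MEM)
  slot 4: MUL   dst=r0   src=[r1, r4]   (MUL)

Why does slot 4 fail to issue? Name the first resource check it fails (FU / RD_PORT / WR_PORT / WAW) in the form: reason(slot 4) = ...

reason(slot 4) = WAW

  0. ALU→r0 ⇒ go  {0A/2Mu/1Ld/1B | 7r 2w}
  1. ALU→r8 ⇒ no(FU)  {0A/2Mu/1Ld/1B | 7r 2w}
  2. BR ⇒ go  {0A/2Mu/1Ld/0B | 7r 2w}
  3. MEM ⇒ go  {0A/2Mu/0Ld/0B | 5r 2w}
  4. MUL→r0 ⇒ no(WAW)  {0A/2Mu/0Ld/0B | 5r 2w}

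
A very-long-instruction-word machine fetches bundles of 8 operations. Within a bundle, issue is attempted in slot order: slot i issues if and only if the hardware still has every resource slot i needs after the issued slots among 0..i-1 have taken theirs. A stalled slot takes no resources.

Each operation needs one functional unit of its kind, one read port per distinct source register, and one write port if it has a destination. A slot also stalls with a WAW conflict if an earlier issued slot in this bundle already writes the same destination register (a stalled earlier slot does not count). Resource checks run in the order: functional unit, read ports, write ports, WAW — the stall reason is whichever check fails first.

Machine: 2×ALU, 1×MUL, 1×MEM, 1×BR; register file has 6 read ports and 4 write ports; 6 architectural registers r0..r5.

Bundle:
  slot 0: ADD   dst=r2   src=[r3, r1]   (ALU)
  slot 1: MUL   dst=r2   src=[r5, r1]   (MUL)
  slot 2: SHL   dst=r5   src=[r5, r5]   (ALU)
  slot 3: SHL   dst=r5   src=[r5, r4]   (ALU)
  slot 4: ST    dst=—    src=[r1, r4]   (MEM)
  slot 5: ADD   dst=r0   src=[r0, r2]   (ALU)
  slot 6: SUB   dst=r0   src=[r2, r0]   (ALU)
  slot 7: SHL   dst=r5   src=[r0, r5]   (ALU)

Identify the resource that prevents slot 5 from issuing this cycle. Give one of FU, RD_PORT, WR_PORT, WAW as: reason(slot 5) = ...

[0] ALU needs rd=2 wr=1: ok; after: ALU=1 MUL=1 MEM=1 BR=1, R=4, W=3
[1] MUL needs rd=2 wr=1: WAW; after: ALU=1 MUL=1 MEM=1 BR=1, R=4, W=3
[2] ALU needs rd=1 wr=1: ok; after: ALU=0 MUL=1 MEM=1 BR=1, R=3, W=2
[3] ALU needs rd=2 wr=1: FU; after: ALU=0 MUL=1 MEM=1 BR=1, R=3, W=2
[4] MEM needs rd=2 wr=0: ok; after: ALU=0 MUL=1 MEM=0 BR=1, R=1, W=2
[5] ALU needs rd=2 wr=1: FU; after: ALU=0 MUL=1 MEM=0 BR=1, R=1, W=2
[6] ALU needs rd=2 wr=1: FU; after: ALU=0 MUL=1 MEM=0 BR=1, R=1, W=2
[7] ALU needs rd=2 wr=1: FU; after: ALU=0 MUL=1 MEM=0 BR=1, R=1, W=2

reason(slot 5) = FU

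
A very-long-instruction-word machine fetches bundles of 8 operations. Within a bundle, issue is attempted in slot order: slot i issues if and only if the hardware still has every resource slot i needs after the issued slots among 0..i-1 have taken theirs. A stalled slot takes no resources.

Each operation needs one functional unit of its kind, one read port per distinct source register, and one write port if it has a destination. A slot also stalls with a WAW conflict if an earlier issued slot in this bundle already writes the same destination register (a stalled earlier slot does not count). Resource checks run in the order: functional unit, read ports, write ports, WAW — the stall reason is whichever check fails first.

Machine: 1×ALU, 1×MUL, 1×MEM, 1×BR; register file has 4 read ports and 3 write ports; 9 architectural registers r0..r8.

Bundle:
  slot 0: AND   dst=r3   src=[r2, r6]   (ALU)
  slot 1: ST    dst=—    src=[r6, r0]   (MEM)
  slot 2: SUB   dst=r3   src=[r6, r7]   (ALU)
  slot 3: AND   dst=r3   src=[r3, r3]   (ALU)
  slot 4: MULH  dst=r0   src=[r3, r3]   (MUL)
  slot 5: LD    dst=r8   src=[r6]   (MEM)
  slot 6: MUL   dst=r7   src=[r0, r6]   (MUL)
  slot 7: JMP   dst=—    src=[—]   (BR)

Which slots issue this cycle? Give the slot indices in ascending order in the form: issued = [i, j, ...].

issued = [0, 1, 7]

[0] ALU needs rd=2 wr=1: ok; after: ALU=0 MUL=1 MEM=1 BR=1, R=2, W=2
[1] MEM needs rd=2 wr=0: ok; after: ALU=0 MUL=1 MEM=0 BR=1, R=0, W=2
[2] ALU needs rd=2 wr=1: FU; after: ALU=0 MUL=1 MEM=0 BR=1, R=0, W=2
[3] ALU needs rd=1 wr=1: FU; after: ALU=0 MUL=1 MEM=0 BR=1, R=0, W=2
[4] MUL needs rd=1 wr=1: RD_PORT; after: ALU=0 MUL=1 MEM=0 BR=1, R=0, W=2
[5] MEM needs rd=1 wr=1: FU; after: ALU=0 MUL=1 MEM=0 BR=1, R=0, W=2
[6] MUL needs rd=2 wr=1: RD_PORT; after: ALU=0 MUL=1 MEM=0 BR=1, R=0, W=2
[7] BR needs rd=0 wr=0: ok; after: ALU=0 MUL=1 MEM=0 BR=0, R=0, W=2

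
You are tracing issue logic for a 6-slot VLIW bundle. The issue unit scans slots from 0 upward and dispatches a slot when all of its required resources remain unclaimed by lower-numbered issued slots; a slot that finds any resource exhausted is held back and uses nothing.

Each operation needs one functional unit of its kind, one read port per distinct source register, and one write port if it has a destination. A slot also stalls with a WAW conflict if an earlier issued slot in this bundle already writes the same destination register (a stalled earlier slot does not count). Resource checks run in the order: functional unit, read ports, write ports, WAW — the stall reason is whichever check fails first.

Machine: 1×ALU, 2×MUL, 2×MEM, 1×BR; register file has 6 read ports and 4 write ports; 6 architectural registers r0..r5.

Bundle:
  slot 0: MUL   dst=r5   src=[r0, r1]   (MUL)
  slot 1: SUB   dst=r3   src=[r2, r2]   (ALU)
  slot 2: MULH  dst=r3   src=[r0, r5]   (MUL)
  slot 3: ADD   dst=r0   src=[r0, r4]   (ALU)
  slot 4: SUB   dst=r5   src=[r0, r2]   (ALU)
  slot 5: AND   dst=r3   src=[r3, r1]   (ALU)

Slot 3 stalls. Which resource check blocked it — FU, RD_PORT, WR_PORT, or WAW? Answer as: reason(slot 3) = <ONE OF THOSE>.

(0) want 1×MUL +2rd +1wr — yes → AL1|MU1|ME2|BR1|rd4|wr3
(1) want 1×ALU +1rd +1wr — yes → AL0|MU1|ME2|BR1|rd3|wr2
(2) want 1×MUL +2rd +1wr — WAW → AL0|MU1|ME2|BR1|rd3|wr2
(3) want 1×ALU +2rd +1wr — FU → AL0|MU1|ME2|BR1|rd3|wr2
(4) want 1×ALU +2rd +1wr — FU → AL0|MU1|ME2|BR1|rd3|wr2
(5) want 1×ALU +2rd +1wr — FU → AL0|MU1|ME2|BR1|rd3|wr2

reason(slot 3) = FU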